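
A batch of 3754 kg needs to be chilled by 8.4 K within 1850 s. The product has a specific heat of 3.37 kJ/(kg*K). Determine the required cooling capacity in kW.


Q = m * cp * dT / t
Q = 3754 * 3.37 * 8.4 / 1850
Q = 57.442 kW

57.442


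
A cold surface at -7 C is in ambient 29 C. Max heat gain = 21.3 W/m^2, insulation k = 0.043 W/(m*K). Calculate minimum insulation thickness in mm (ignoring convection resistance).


dT = 29 - (-7) = 36 K
thickness = k * dT / q_max * 1000
thickness = 0.043 * 36 / 21.3 * 1000
thickness = 72.7 mm

72.7


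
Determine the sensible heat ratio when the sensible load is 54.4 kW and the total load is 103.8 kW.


SHR = Q_sensible / Q_total
SHR = 54.4 / 103.8
SHR = 0.524

0.524


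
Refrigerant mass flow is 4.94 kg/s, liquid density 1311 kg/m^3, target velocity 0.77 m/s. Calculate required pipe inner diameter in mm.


A = m_dot / (rho * v) = 4.94 / (1311 * 0.77) = 0.004893657068 m^2
d = sqrt(4*A/pi) * 1000
d = 78.9 mm

78.9


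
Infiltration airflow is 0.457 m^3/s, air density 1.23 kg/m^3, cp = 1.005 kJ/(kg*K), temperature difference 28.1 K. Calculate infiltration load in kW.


Q = V_dot * rho * cp * dT
Q = 0.457 * 1.23 * 1.005 * 28.1
Q = 15.874 kW

15.874


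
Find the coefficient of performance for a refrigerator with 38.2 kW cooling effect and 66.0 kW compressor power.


COP = Q_evap / W
COP = 38.2 / 66.0
COP = 0.579

0.579


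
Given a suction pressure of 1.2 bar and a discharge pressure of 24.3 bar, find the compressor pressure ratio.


PR = P_high / P_low
PR = 24.3 / 1.2
PR = 20.25

20.25


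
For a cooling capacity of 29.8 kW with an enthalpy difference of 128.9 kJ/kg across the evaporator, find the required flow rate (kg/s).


m_dot = Q / dh
m_dot = 29.8 / 128.9
m_dot = 0.2312 kg/s

0.2312


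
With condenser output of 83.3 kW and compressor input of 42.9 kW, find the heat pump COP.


COP_hp = Q_cond / W
COP_hp = 83.3 / 42.9
COP_hp = 1.942

1.942


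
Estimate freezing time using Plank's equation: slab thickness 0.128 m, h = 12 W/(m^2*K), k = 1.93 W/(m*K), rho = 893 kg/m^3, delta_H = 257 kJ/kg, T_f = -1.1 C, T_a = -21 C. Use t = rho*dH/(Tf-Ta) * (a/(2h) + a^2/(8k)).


dT = -1.1 - (-21) = 19.9 K
term1 = a/(2h) = 0.128/(2*12) = 0.005333333333
term2 = a^2/(8k) = 0.128^2/(8*1.93) = 0.001061139896
t = rho*dH*1000/dT * (term1 + term2)
t = 893*257*1000/19.9 * (0.005333333333 + 0.001061139896)
t = 73746 s

73746


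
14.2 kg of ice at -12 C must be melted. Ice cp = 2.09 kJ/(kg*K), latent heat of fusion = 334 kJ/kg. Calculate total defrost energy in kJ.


Sensible heat = cp * dT = 2.09 * 12 = 25.08 kJ/kg
Total per kg = 25.08 + 334 = 359.08 kJ/kg
Q = m * total = 14.2 * 359.08
Q = 5098.9 kJ

5098.9


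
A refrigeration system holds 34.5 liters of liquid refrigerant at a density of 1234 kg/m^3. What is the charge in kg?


Charge = V * rho / 1000
Charge = 34.5 * 1234 / 1000
Charge = 42.57 kg

42.57


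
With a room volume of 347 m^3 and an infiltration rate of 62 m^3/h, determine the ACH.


ACH = flow / volume
ACH = 62 / 347
ACH = 0.179

0.179


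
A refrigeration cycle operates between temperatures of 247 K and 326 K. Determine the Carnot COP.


dT = 326 - 247 = 79 K
COP_carnot = T_cold / dT = 247 / 79
COP_carnot = 3.127

3.127


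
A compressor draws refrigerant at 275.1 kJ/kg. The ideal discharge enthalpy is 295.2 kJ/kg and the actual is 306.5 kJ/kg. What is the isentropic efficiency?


dh_ideal = 295.2 - 275.1 = 20.1 kJ/kg
dh_actual = 306.5 - 275.1 = 31.4 kJ/kg
eta_s = dh_ideal / dh_actual = 20.1 / 31.4
eta_s = 0.6401

0.6401


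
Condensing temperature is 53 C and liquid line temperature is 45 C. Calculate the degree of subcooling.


Subcooling = T_cond - T_liquid
Subcooling = 53 - 45
Subcooling = 8 K

8


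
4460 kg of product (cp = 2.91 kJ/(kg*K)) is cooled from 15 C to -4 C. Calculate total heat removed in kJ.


dT = 15 - (-4) = 19 K
Q = m * cp * dT = 4460 * 2.91 * 19
Q = 246593 kJ

246593


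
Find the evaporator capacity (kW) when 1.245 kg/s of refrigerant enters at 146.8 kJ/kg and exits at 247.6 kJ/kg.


dh = 247.6 - 146.8 = 100.8 kJ/kg
Q_evap = m_dot * dh = 1.245 * 100.8
Q_evap = 125.5 kW

125.5


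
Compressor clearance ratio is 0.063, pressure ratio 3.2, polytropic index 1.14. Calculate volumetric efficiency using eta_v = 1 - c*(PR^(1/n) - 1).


PR^(1/n) = 3.2^(1/1.14) = 2.77404828
eta_v = 1 - 0.063 * (2.77404828 - 1)
eta_v = 0.8882

0.8882


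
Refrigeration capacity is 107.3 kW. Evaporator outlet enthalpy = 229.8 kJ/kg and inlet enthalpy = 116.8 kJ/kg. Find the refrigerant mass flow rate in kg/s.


dh = 229.8 - 116.8 = 113.0 kJ/kg
m_dot = Q / dh = 107.3 / 113.0 = 0.9496 kg/s

0.9496


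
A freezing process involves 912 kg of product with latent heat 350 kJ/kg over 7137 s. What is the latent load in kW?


Q_lat = m * h_fg / t
Q_lat = 912 * 350 / 7137
Q_lat = 44.72 kW

44.72


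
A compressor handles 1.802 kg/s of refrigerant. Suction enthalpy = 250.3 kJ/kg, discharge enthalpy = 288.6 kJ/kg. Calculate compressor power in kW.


dh = 288.6 - 250.3 = 38.3 kJ/kg
W = m_dot * dh = 1.802 * 38.3 = 69.02 kW

69.02


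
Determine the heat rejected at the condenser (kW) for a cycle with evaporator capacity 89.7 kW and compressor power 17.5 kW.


Q_cond = Q_evap + W
Q_cond = 89.7 + 17.5
Q_cond = 107.2 kW

107.2


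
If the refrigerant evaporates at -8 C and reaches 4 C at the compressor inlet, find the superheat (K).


Superheat = T_suction - T_evap
Superheat = 4 - (-8)
Superheat = 12 K

12


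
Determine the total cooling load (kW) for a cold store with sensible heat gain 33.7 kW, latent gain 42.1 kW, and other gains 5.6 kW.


Q_total = Q_s + Q_l + Q_misc
Q_total = 33.7 + 42.1 + 5.6
Q_total = 81.4 kW

81.4


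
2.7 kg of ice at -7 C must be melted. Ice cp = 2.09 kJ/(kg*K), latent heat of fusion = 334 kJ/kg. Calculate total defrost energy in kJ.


Sensible heat = cp * dT = 2.09 * 7 = 14.63 kJ/kg
Total per kg = 14.63 + 334 = 348.63 kJ/kg
Q = m * total = 2.7 * 348.63
Q = 941.3 kJ

941.3


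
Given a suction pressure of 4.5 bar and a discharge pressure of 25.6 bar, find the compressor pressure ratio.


PR = P_high / P_low
PR = 25.6 / 4.5
PR = 5.689

5.689


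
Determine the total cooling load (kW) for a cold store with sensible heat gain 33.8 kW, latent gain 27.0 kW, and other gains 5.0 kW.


Q_total = Q_s + Q_l + Q_misc
Q_total = 33.8 + 27.0 + 5.0
Q_total = 65.8 kW

65.8


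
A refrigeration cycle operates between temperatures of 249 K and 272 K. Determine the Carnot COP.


dT = 272 - 249 = 23 K
COP_carnot = T_cold / dT = 249 / 23
COP_carnot = 10.826

10.826


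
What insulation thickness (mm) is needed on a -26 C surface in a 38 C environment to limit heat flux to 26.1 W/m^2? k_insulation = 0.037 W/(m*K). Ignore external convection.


dT = 38 - (-26) = 64 K
thickness = k * dT / q_max * 1000
thickness = 0.037 * 64 / 26.1 * 1000
thickness = 90.7 mm

90.7


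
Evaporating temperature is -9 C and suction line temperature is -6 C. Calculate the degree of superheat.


Superheat = T_suction - T_evap
Superheat = -6 - (-9)
Superheat = 3 K

3


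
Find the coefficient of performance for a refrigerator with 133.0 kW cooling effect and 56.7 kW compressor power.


COP = Q_evap / W
COP = 133.0 / 56.7
COP = 2.346

2.346


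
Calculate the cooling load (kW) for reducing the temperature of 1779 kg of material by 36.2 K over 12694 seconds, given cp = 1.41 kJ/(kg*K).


Q = m * cp * dT / t
Q = 1779 * 1.41 * 36.2 / 12694
Q = 7.153 kW

7.153


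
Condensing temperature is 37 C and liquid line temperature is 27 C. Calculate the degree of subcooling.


Subcooling = T_cond - T_liquid
Subcooling = 37 - 27
Subcooling = 10 K

10


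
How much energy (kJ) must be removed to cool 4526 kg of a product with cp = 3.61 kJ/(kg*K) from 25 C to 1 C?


dT = 25 - (1) = 24 K
Q = m * cp * dT = 4526 * 3.61 * 24
Q = 392133 kJ

392133


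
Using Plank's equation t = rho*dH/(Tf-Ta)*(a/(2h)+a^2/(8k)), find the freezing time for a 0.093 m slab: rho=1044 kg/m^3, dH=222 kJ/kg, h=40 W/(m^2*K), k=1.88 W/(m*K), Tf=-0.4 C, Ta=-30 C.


dT = -0.4 - (-30) = 29.6 K
term1 = a/(2h) = 0.093/(2*40) = 0.0011625
term2 = a^2/(8k) = 0.093^2/(8*1.88) = 0.0005750664894
t = rho*dH*1000/dT * (term1 + term2)
t = 1044*222*1000/29.6 * (0.0011625 + 0.0005750664894)
t = 13605 s

13605


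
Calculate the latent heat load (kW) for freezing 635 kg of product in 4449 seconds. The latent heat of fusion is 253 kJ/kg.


Q_lat = m * h_fg / t
Q_lat = 635 * 253 / 4449
Q_lat = 36.11 kW

36.11


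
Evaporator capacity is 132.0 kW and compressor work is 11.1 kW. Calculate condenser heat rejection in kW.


Q_cond = Q_evap + W
Q_cond = 132.0 + 11.1
Q_cond = 143.1 kW

143.1


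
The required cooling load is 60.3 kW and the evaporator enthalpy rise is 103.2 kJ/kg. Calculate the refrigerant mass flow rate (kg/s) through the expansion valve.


m_dot = Q / dh
m_dot = 60.3 / 103.2
m_dot = 0.5843 kg/s

0.5843


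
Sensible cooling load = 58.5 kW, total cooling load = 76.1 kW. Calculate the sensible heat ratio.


SHR = Q_sensible / Q_total
SHR = 58.5 / 76.1
SHR = 0.769

0.769


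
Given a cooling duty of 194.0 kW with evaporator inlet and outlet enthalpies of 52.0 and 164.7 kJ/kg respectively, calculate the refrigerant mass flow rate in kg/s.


dh = 164.7 - 52.0 = 112.7 kJ/kg
m_dot = Q / dh = 194.0 / 112.7 = 1.7214 kg/s

1.7214


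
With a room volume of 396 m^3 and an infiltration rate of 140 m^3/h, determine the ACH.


ACH = flow / volume
ACH = 140 / 396
ACH = 0.354

0.354


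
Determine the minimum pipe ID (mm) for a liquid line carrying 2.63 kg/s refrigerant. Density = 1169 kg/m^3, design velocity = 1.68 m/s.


A = m_dot / (rho * v) = 2.63 / (1169 * 1.68) = 0.001339158418 m^2
d = sqrt(4*A/pi) * 1000
d = 41.3 mm

41.3


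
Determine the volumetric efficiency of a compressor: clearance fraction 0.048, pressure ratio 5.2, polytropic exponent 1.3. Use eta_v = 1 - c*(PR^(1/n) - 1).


PR^(1/n) = 5.2^(1/1.3) = 3.55444503
eta_v = 1 - 0.048 * (3.55444503 - 1)
eta_v = 0.8774

0.8774


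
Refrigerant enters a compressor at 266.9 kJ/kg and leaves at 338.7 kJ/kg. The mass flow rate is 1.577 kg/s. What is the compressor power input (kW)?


dh = 338.7 - 266.9 = 71.8 kJ/kg
W = m_dot * dh = 1.577 * 71.8 = 113.23 kW

113.23


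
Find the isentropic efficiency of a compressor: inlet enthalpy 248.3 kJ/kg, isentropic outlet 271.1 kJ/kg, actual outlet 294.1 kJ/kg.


dh_ideal = 271.1 - 248.3 = 22.8 kJ/kg
dh_actual = 294.1 - 248.3 = 45.8 kJ/kg
eta_s = dh_ideal / dh_actual = 22.8 / 45.8
eta_s = 0.4978

0.4978


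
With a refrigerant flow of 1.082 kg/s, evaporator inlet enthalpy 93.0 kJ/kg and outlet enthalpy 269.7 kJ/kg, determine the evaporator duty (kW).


dh = 269.7 - 93.0 = 176.7 kJ/kg
Q_evap = m_dot * dh = 1.082 * 176.7
Q_evap = 191.19 kW

191.19


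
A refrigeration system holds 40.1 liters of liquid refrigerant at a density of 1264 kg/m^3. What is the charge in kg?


Charge = V * rho / 1000
Charge = 40.1 * 1264 / 1000
Charge = 50.69 kg

50.69


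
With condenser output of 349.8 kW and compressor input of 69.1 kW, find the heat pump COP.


COP_hp = Q_cond / W
COP_hp = 349.8 / 69.1
COP_hp = 5.062

5.062


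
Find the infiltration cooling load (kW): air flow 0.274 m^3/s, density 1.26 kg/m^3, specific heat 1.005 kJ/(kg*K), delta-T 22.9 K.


Q = V_dot * rho * cp * dT
Q = 0.274 * 1.26 * 1.005 * 22.9
Q = 7.946 kW

7.946


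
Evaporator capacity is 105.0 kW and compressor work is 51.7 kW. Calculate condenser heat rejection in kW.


Q_cond = Q_evap + W
Q_cond = 105.0 + 51.7
Q_cond = 156.7 kW

156.7


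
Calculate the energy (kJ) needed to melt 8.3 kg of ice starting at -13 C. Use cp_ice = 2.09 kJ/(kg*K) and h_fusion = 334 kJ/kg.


Sensible heat = cp * dT = 2.09 * 13 = 27.17 kJ/kg
Total per kg = 27.17 + 334 = 361.17 kJ/kg
Q = m * total = 8.3 * 361.17
Q = 2997.7 kJ

2997.7


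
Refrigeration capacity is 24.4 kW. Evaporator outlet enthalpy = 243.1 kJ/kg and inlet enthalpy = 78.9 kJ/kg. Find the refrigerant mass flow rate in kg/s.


dh = 243.1 - 78.9 = 164.2 kJ/kg
m_dot = Q / dh = 24.4 / 164.2 = 0.1486 kg/s

0.1486


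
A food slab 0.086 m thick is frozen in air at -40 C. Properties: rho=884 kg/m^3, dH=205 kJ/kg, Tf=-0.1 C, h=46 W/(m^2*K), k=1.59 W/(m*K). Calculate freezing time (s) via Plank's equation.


dT = -0.1 - (-40) = 39.9 K
term1 = a/(2h) = 0.086/(2*46) = 0.0009347826087
term2 = a^2/(8k) = 0.086^2/(8*1.59) = 0.0005814465409
t = rho*dH*1000/dT * (term1 + term2)
t = 884*205*1000/39.9 * (0.0009347826087 + 0.0005814465409)
t = 6886 s

6886


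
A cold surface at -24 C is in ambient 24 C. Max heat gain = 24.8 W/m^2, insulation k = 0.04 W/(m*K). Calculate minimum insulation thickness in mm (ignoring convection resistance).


dT = 24 - (-24) = 48 K
thickness = k * dT / q_max * 1000
thickness = 0.04 * 48 / 24.8 * 1000
thickness = 77.4 mm

77.4


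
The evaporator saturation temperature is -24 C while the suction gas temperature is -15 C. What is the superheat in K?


Superheat = T_suction - T_evap
Superheat = -15 - (-24)
Superheat = 9 K

9


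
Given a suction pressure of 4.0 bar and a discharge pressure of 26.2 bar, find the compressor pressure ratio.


PR = P_high / P_low
PR = 26.2 / 4.0
PR = 6.55

6.55


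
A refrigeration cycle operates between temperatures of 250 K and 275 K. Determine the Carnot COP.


dT = 275 - 250 = 25 K
COP_carnot = T_cold / dT = 250 / 25
COP_carnot = 10.0

10.0


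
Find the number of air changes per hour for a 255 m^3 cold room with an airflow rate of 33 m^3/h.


ACH = flow / volume
ACH = 33 / 255
ACH = 0.129

0.129


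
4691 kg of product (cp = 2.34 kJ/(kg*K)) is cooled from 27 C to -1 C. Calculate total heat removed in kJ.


dT = 27 - (-1) = 28 K
Q = m * cp * dT = 4691 * 2.34 * 28
Q = 307354 kJ

307354


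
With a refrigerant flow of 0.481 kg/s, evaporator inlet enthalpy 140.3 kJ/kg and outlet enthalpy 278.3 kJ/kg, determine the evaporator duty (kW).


dh = 278.3 - 140.3 = 138.0 kJ/kg
Q_evap = m_dot * dh = 0.481 * 138.0
Q_evap = 66.38 kW

66.38


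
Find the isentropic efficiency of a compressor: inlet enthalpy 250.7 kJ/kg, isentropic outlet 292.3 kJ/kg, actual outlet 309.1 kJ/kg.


dh_ideal = 292.3 - 250.7 = 41.6 kJ/kg
dh_actual = 309.1 - 250.7 = 58.4 kJ/kg
eta_s = dh_ideal / dh_actual = 41.6 / 58.4
eta_s = 0.7123

0.7123


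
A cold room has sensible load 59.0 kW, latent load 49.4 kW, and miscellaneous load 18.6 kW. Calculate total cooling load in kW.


Q_total = Q_s + Q_l + Q_misc
Q_total = 59.0 + 49.4 + 18.6
Q_total = 127.0 kW

127.0


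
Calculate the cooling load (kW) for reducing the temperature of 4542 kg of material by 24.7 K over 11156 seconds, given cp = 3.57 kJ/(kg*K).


Q = m * cp * dT / t
Q = 4542 * 3.57 * 24.7 / 11156
Q = 35.901 kW

35.901


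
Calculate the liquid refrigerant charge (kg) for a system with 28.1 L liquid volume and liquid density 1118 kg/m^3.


Charge = V * rho / 1000
Charge = 28.1 * 1118 / 1000
Charge = 31.42 kg

31.42


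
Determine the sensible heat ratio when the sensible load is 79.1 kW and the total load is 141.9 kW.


SHR = Q_sensible / Q_total
SHR = 79.1 / 141.9
SHR = 0.557

0.557


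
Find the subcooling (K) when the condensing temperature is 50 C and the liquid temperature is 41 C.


Subcooling = T_cond - T_liquid
Subcooling = 50 - 41
Subcooling = 9 K

9


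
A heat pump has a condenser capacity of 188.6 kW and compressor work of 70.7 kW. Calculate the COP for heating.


COP_hp = Q_cond / W
COP_hp = 188.6 / 70.7
COP_hp = 2.668

2.668


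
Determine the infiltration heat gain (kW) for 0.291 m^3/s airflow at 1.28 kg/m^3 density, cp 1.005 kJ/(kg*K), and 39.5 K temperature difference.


Q = V_dot * rho * cp * dT
Q = 0.291 * 1.28 * 1.005 * 39.5
Q = 14.787 kW

14.787


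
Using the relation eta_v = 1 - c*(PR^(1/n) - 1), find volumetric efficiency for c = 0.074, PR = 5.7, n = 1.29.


PR^(1/n) = 5.7^(1/1.29) = 3.85433537
eta_v = 1 - 0.074 * (3.85433537 - 1)
eta_v = 0.7888

0.7888


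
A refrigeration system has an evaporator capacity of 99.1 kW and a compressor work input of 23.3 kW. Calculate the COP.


COP = Q_evap / W
COP = 99.1 / 23.3
COP = 4.253

4.253


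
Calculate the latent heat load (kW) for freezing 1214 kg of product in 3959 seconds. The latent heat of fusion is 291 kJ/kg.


Q_lat = m * h_fg / t
Q_lat = 1214 * 291 / 3959
Q_lat = 89.23 kW

89.23


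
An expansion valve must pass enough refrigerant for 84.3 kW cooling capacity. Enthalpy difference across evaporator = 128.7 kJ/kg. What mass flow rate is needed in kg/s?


m_dot = Q / dh
m_dot = 84.3 / 128.7
m_dot = 0.655 kg/s

0.655


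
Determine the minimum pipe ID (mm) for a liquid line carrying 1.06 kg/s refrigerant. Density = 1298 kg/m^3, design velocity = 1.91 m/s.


A = m_dot / (rho * v) = 1.06 / (1298 * 1.91) = 0.0004275607257 m^2
d = sqrt(4*A/pi) * 1000
d = 23.3 mm

23.3


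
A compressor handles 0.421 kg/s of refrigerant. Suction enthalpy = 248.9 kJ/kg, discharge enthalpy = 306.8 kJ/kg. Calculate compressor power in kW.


dh = 306.8 - 248.9 = 57.9 kJ/kg
W = m_dot * dh = 0.421 * 57.9 = 24.38 kW

24.38


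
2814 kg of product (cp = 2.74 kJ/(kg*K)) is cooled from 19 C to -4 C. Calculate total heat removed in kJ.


dT = 19 - (-4) = 23 K
Q = m * cp * dT = 2814 * 2.74 * 23
Q = 177338 kJ

177338


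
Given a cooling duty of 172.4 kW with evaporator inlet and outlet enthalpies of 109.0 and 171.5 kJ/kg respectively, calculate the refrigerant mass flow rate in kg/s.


dh = 171.5 - 109.0 = 62.5 kJ/kg
m_dot = Q / dh = 172.4 / 62.5 = 2.7584 kg/s

2.7584


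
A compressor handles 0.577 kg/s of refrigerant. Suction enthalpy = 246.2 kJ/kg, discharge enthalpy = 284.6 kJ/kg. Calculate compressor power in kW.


dh = 284.6 - 246.2 = 38.4 kJ/kg
W = m_dot * dh = 0.577 * 38.4 = 22.16 kW

22.16


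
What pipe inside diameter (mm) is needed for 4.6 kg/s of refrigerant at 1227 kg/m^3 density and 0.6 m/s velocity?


A = m_dot / (rho * v) = 4.6 / (1227 * 0.6) = 0.006248302092 m^2
d = sqrt(4*A/pi) * 1000
d = 89.2 mm

89.2


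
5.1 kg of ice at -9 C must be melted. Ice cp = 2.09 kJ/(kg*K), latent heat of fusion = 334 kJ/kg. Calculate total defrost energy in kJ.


Sensible heat = cp * dT = 2.09 * 9 = 18.81 kJ/kg
Total per kg = 18.81 + 334 = 352.81 kJ/kg
Q = m * total = 5.1 * 352.81
Q = 1799.3 kJ

1799.3


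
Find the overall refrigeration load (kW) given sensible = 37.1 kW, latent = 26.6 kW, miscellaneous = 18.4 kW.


Q_total = Q_s + Q_l + Q_misc
Q_total = 37.1 + 26.6 + 18.4
Q_total = 82.1 kW

82.1


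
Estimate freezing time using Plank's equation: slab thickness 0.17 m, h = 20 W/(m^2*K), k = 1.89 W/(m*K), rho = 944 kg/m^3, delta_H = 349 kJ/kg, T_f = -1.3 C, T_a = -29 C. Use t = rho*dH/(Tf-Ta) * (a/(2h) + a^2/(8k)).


dT = -1.3 - (-29) = 27.7 K
term1 = a/(2h) = 0.17/(2*20) = 0.00425
term2 = a^2/(8k) = 0.17^2/(8*1.89) = 0.001911375661
t = rho*dH*1000/dT * (term1 + term2)
t = 944*349*1000/27.7 * (0.00425 + 0.001911375661)
t = 73282 s

73282


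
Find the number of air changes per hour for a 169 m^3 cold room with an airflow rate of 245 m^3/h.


ACH = flow / volume
ACH = 245 / 169
ACH = 1.45

1.45


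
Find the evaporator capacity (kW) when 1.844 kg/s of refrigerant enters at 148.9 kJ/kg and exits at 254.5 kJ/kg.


dh = 254.5 - 148.9 = 105.6 kJ/kg
Q_evap = m_dot * dh = 1.844 * 105.6
Q_evap = 194.73 kW

194.73


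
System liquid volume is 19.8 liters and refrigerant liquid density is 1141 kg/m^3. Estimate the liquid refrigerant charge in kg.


Charge = V * rho / 1000
Charge = 19.8 * 1141 / 1000
Charge = 22.59 kg

22.59


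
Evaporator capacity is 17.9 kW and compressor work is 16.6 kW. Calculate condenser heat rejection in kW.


Q_cond = Q_evap + W
Q_cond = 17.9 + 16.6
Q_cond = 34.5 kW

34.5


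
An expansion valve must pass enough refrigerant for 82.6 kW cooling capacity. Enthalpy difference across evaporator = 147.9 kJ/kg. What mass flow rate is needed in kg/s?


m_dot = Q / dh
m_dot = 82.6 / 147.9
m_dot = 0.5585 kg/s

0.5585


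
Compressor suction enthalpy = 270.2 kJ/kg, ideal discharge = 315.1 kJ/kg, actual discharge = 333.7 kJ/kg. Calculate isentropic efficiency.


dh_ideal = 315.1 - 270.2 = 44.9 kJ/kg
dh_actual = 333.7 - 270.2 = 63.5 kJ/kg
eta_s = dh_ideal / dh_actual = 44.9 / 63.5
eta_s = 0.7071

0.7071


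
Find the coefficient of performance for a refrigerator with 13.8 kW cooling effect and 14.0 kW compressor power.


COP = Q_evap / W
COP = 13.8 / 14.0
COP = 0.986

0.986


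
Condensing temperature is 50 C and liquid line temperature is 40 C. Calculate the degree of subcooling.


Subcooling = T_cond - T_liquid
Subcooling = 50 - 40
Subcooling = 10 K

10


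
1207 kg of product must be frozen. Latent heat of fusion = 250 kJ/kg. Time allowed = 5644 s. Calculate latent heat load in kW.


Q_lat = m * h_fg / t
Q_lat = 1207 * 250 / 5644
Q_lat = 53.46 kW

53.46


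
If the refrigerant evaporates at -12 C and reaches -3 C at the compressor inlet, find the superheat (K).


Superheat = T_suction - T_evap
Superheat = -3 - (-12)
Superheat = 9 K

9


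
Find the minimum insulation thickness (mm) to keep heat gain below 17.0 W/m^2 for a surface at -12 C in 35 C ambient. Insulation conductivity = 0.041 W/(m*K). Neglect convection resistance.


dT = 35 - (-12) = 47 K
thickness = k * dT / q_max * 1000
thickness = 0.041 * 47 / 17.0 * 1000
thickness = 113.4 mm

113.4


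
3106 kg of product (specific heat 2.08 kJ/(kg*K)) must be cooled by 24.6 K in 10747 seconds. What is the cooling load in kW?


Q = m * cp * dT / t
Q = 3106 * 2.08 * 24.6 / 10747
Q = 14.788 kW

14.788


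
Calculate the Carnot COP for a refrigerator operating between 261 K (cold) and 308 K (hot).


dT = 308 - 261 = 47 K
COP_carnot = T_cold / dT = 261 / 47
COP_carnot = 5.553

5.553


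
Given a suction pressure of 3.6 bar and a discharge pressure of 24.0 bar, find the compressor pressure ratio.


PR = P_high / P_low
PR = 24.0 / 3.6
PR = 6.667

6.667


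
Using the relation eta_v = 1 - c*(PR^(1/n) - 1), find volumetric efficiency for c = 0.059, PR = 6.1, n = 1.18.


PR^(1/n) = 6.1^(1/1.18) = 4.62949648
eta_v = 1 - 0.059 * (4.62949648 - 1)
eta_v = 0.7859

0.7859


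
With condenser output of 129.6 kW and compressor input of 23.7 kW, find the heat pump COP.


COP_hp = Q_cond / W
COP_hp = 129.6 / 23.7
COP_hp = 5.468

5.468


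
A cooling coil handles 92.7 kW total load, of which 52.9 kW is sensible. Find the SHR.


SHR = Q_sensible / Q_total
SHR = 52.9 / 92.7
SHR = 0.571

0.571


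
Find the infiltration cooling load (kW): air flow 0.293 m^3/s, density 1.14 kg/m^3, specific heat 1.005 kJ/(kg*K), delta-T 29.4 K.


Q = V_dot * rho * cp * dT
Q = 0.293 * 1.14 * 1.005 * 29.4
Q = 9.869 kW

9.869


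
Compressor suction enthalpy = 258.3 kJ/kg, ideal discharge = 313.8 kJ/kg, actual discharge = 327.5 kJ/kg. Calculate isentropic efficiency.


dh_ideal = 313.8 - 258.3 = 55.5 kJ/kg
dh_actual = 327.5 - 258.3 = 69.2 kJ/kg
eta_s = dh_ideal / dh_actual = 55.5 / 69.2
eta_s = 0.802

0.802


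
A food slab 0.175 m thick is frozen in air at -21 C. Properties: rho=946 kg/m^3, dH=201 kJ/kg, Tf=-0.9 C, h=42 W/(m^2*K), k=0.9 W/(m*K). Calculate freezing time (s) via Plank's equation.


dT = -0.9 - (-21) = 20.1 K
term1 = a/(2h) = 0.175/(2*42) = 0.002083333333
term2 = a^2/(8k) = 0.175^2/(8*0.9) = 0.004253472222
t = rho*dH*1000/dT * (term1 + term2)
t = 946*201*1000/20.1 * (0.002083333333 + 0.004253472222)
t = 59946 s

59946


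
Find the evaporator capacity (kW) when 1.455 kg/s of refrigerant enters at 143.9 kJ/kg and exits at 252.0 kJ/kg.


dh = 252.0 - 143.9 = 108.1 kJ/kg
Q_evap = m_dot * dh = 1.455 * 108.1
Q_evap = 157.29 kW

157.29


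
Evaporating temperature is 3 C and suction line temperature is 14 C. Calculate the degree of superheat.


Superheat = T_suction - T_evap
Superheat = 14 - (3)
Superheat = 11 K

11


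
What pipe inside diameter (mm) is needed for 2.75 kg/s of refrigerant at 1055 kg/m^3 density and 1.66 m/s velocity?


A = m_dot / (rho * v) = 2.75 / (1055 * 1.66) = 0.001570262091 m^2
d = sqrt(4*A/pi) * 1000
d = 44.7 mm

44.7


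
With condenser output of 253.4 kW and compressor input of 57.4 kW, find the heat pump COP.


COP_hp = Q_cond / W
COP_hp = 253.4 / 57.4
COP_hp = 4.415

4.415


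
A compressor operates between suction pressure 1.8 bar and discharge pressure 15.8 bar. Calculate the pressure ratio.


PR = P_high / P_low
PR = 15.8 / 1.8
PR = 8.778

8.778


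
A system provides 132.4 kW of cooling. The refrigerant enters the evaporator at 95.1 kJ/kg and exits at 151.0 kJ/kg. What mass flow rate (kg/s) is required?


dh = 151.0 - 95.1 = 55.9 kJ/kg
m_dot = Q / dh = 132.4 / 55.9 = 2.3685 kg/s

2.3685


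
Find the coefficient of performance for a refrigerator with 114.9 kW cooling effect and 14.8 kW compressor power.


COP = Q_evap / W
COP = 114.9 / 14.8
COP = 7.764

7.764


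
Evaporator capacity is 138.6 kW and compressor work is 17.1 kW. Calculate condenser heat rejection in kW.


Q_cond = Q_evap + W
Q_cond = 138.6 + 17.1
Q_cond = 155.7 kW

155.7


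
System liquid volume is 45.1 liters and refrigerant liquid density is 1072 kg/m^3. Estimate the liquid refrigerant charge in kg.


Charge = V * rho / 1000
Charge = 45.1 * 1072 / 1000
Charge = 48.35 kg

48.35


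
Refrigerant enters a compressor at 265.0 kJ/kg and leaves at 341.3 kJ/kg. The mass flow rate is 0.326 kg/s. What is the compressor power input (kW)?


dh = 341.3 - 265.0 = 76.3 kJ/kg
W = m_dot * dh = 0.326 * 76.3 = 24.87 kW

24.87


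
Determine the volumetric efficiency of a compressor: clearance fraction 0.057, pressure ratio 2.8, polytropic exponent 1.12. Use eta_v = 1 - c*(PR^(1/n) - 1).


PR^(1/n) = 2.8^(1/1.12) = 2.50754215
eta_v = 1 - 0.057 * (2.50754215 - 1)
eta_v = 0.9141

0.9141


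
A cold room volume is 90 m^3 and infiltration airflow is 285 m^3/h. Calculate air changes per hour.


ACH = flow / volume
ACH = 285 / 90
ACH = 3.167

3.167


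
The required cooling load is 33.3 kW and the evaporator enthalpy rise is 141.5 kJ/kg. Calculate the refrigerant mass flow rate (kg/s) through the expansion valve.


m_dot = Q / dh
m_dot = 33.3 / 141.5
m_dot = 0.2353 kg/s

0.2353


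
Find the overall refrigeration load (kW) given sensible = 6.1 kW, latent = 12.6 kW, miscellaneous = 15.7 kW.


Q_total = Q_s + Q_l + Q_misc
Q_total = 6.1 + 12.6 + 15.7
Q_total = 34.4 kW

34.4


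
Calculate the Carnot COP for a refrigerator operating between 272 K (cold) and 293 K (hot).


dT = 293 - 272 = 21 K
COP_carnot = T_cold / dT = 272 / 21
COP_carnot = 12.952

12.952


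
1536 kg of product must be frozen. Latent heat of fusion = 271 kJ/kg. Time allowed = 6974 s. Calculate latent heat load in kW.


Q_lat = m * h_fg / t
Q_lat = 1536 * 271 / 6974
Q_lat = 59.69 kW

59.69


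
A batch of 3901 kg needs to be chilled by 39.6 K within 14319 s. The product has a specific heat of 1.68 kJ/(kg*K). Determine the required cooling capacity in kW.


Q = m * cp * dT / t
Q = 3901 * 1.68 * 39.6 / 14319
Q = 18.125 kW

18.125


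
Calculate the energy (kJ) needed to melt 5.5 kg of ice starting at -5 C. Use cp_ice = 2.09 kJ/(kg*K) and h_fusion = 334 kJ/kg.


Sensible heat = cp * dT = 2.09 * 5 = 10.45 kJ/kg
Total per kg = 10.45 + 334 = 344.45 kJ/kg
Q = m * total = 5.5 * 344.45
Q = 1894.5 kJ

1894.5


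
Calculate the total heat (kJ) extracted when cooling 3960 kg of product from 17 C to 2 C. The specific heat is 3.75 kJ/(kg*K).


dT = 17 - (2) = 15 K
Q = m * cp * dT = 3960 * 3.75 * 15
Q = 222750 kJ

222750


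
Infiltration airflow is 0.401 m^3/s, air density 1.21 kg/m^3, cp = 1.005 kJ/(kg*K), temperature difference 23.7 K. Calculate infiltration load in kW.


Q = V_dot * rho * cp * dT
Q = 0.401 * 1.21 * 1.005 * 23.7
Q = 11.557 kW

11.557


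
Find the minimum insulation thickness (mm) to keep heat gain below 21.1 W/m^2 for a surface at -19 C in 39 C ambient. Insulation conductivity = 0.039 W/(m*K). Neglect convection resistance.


dT = 39 - (-19) = 58 K
thickness = k * dT / q_max * 1000
thickness = 0.039 * 58 / 21.1 * 1000
thickness = 107.2 mm

107.2


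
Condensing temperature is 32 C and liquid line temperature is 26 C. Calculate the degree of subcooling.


Subcooling = T_cond - T_liquid
Subcooling = 32 - 26
Subcooling = 6 K

6


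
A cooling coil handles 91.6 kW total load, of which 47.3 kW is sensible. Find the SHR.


SHR = Q_sensible / Q_total
SHR = 47.3 / 91.6
SHR = 0.516

0.516


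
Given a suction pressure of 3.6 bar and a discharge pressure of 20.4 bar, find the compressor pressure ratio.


PR = P_high / P_low
PR = 20.4 / 3.6
PR = 5.667

5.667


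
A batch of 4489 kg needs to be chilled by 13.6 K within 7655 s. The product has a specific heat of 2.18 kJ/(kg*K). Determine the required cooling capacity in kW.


Q = m * cp * dT / t
Q = 4489 * 2.18 * 13.6 / 7655
Q = 17.386 kW

17.386


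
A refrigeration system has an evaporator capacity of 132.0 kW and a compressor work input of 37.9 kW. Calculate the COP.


COP = Q_evap / W
COP = 132.0 / 37.9
COP = 3.483

3.483


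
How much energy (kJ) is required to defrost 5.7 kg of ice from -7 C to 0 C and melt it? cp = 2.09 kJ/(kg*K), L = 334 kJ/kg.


Sensible heat = cp * dT = 2.09 * 7 = 14.63 kJ/kg
Total per kg = 14.63 + 334 = 348.63 kJ/kg
Q = m * total = 5.7 * 348.63
Q = 1987.2 kJ

1987.2


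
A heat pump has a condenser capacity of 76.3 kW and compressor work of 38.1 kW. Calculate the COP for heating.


COP_hp = Q_cond / W
COP_hp = 76.3 / 38.1
COP_hp = 2.003

2.003


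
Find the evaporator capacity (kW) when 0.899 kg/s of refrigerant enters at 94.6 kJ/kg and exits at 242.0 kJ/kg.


dh = 242.0 - 94.6 = 147.4 kJ/kg
Q_evap = m_dot * dh = 0.899 * 147.4
Q_evap = 132.51 kW

132.51


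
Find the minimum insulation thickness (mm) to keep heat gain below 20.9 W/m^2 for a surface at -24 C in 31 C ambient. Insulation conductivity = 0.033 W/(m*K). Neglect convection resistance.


dT = 31 - (-24) = 55 K
thickness = k * dT / q_max * 1000
thickness = 0.033 * 55 / 20.9 * 1000
thickness = 86.8 mm

86.8


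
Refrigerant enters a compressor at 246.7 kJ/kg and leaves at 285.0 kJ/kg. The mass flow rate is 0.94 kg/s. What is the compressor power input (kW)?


dh = 285.0 - 246.7 = 38.3 kJ/kg
W = m_dot * dh = 0.94 * 38.3 = 36.0 kW

36.0


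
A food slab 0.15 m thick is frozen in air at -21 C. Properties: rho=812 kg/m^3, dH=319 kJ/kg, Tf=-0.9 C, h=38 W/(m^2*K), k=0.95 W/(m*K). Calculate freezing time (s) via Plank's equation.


dT = -0.9 - (-21) = 20.1 K
term1 = a/(2h) = 0.15/(2*38) = 0.001973684211
term2 = a^2/(8k) = 0.15^2/(8*0.95) = 0.002960526316
t = rho*dH*1000/dT * (term1 + term2)
t = 812*319*1000/20.1 * (0.001973684211 + 0.002960526316)
t = 63587 s

63587


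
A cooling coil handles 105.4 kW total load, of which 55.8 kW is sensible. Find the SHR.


SHR = Q_sensible / Q_total
SHR = 55.8 / 105.4
SHR = 0.529

0.529


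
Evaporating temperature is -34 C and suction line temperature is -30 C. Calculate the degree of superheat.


Superheat = T_suction - T_evap
Superheat = -30 - (-34)
Superheat = 4 K

4


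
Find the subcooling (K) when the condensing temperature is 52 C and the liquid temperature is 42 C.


Subcooling = T_cond - T_liquid
Subcooling = 52 - 42
Subcooling = 10 K

10


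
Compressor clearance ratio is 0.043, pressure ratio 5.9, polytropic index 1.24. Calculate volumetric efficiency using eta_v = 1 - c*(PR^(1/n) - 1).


PR^(1/n) = 5.9^(1/1.24) = 4.18460865
eta_v = 1 - 0.043 * (4.18460865 - 1)
eta_v = 0.8631

0.8631


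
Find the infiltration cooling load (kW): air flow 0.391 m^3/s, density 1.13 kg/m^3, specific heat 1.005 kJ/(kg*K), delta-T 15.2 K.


Q = V_dot * rho * cp * dT
Q = 0.391 * 1.13 * 1.005 * 15.2
Q = 6.749 kW

6.749


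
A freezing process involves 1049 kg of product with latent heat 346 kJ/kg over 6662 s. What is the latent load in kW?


Q_lat = m * h_fg / t
Q_lat = 1049 * 346 / 6662
Q_lat = 54.48 kW

54.48


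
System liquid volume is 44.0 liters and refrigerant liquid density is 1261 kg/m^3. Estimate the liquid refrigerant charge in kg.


Charge = V * rho / 1000
Charge = 44.0 * 1261 / 1000
Charge = 55.48 kg

55.48


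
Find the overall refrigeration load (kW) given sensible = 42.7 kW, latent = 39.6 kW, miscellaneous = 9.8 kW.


Q_total = Q_s + Q_l + Q_misc
Q_total = 42.7 + 39.6 + 9.8
Q_total = 92.1 kW

92.1


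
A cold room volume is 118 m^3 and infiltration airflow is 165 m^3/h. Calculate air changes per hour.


ACH = flow / volume
ACH = 165 / 118
ACH = 1.398

1.398


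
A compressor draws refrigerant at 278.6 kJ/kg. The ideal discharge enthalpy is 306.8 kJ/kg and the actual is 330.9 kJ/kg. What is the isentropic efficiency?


dh_ideal = 306.8 - 278.6 = 28.2 kJ/kg
dh_actual = 330.9 - 278.6 = 52.3 kJ/kg
eta_s = dh_ideal / dh_actual = 28.2 / 52.3
eta_s = 0.5392

0.5392


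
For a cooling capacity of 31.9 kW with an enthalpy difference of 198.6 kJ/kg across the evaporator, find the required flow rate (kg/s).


m_dot = Q / dh
m_dot = 31.9 / 198.6
m_dot = 0.1606 kg/s

0.1606


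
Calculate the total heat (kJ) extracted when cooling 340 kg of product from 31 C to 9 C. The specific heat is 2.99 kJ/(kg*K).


dT = 31 - (9) = 22 K
Q = m * cp * dT = 340 * 2.99 * 22
Q = 22365 kJ

22365


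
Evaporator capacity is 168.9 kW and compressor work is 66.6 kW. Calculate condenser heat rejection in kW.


Q_cond = Q_evap + W
Q_cond = 168.9 + 66.6
Q_cond = 235.5 kW

235.5


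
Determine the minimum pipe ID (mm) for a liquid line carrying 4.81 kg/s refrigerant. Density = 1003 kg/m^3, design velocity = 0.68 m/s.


A = m_dot / (rho * v) = 4.81 / (1003 * 0.68) = 0.007052372295 m^2
d = sqrt(4*A/pi) * 1000
d = 94.8 mm

94.8


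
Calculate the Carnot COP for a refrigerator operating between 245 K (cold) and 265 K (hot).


dT = 265 - 245 = 20 K
COP_carnot = T_cold / dT = 245 / 20
COP_carnot = 12.25

12.25


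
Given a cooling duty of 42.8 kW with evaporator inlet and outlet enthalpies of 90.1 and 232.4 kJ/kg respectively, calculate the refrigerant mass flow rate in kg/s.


dh = 232.4 - 90.1 = 142.3 kJ/kg
m_dot = Q / dh = 42.8 / 142.3 = 0.3008 kg/s

0.3008


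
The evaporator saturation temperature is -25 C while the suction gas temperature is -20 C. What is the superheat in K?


Superheat = T_suction - T_evap
Superheat = -20 - (-25)
Superheat = 5 K

5


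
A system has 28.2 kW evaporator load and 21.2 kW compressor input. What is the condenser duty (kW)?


Q_cond = Q_evap + W
Q_cond = 28.2 + 21.2
Q_cond = 49.4 kW

49.4


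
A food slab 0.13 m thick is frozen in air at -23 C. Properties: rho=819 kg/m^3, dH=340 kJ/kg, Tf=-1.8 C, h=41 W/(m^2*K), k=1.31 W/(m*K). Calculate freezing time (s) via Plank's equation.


dT = -1.8 - (-23) = 21.2 K
term1 = a/(2h) = 0.13/(2*41) = 0.001585365854
term2 = a^2/(8k) = 0.13^2/(8*1.31) = 0.00161259542
t = rho*dH*1000/dT * (term1 + term2)
t = 819*340*1000/21.2 * (0.001585365854 + 0.00161259542)
t = 42005 s

42005


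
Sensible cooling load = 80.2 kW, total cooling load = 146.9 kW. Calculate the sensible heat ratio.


SHR = Q_sensible / Q_total
SHR = 80.2 / 146.9
SHR = 0.546

0.546


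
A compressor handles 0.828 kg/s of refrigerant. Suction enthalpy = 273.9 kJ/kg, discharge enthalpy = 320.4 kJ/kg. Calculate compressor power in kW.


dh = 320.4 - 273.9 = 46.5 kJ/kg
W = m_dot * dh = 0.828 * 46.5 = 38.5 kW

38.5


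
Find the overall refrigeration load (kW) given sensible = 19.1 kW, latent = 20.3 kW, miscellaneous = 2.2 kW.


Q_total = Q_s + Q_l + Q_misc
Q_total = 19.1 + 20.3 + 2.2
Q_total = 41.6 kW

41.6


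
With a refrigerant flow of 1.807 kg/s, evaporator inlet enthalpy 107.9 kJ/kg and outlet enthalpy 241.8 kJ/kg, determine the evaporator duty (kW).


dh = 241.8 - 107.9 = 133.9 kJ/kg
Q_evap = m_dot * dh = 1.807 * 133.9
Q_evap = 241.96 kW

241.96


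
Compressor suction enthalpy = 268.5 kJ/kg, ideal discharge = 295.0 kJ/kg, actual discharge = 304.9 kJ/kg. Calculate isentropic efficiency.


dh_ideal = 295.0 - 268.5 = 26.5 kJ/kg
dh_actual = 304.9 - 268.5 = 36.4 kJ/kg
eta_s = dh_ideal / dh_actual = 26.5 / 36.4
eta_s = 0.728

0.728


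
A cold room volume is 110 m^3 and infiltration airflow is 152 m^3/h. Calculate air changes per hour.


ACH = flow / volume
ACH = 152 / 110
ACH = 1.382

1.382


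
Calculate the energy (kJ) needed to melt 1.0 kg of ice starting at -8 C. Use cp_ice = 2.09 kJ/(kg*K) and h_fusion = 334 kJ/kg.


Sensible heat = cp * dT = 2.09 * 8 = 16.72 kJ/kg
Total per kg = 16.72 + 334 = 350.72 kJ/kg
Q = m * total = 1.0 * 350.72
Q = 350.7 kJ

350.7


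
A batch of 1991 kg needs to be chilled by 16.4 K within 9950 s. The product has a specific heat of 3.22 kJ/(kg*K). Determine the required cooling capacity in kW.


Q = m * cp * dT / t
Q = 1991 * 3.22 * 16.4 / 9950
Q = 10.567 kW

10.567


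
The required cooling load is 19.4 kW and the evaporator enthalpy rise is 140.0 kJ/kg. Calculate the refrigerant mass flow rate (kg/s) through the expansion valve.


m_dot = Q / dh
m_dot = 19.4 / 140.0
m_dot = 0.1386 kg/s

0.1386


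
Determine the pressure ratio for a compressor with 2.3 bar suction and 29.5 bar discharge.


PR = P_high / P_low
PR = 29.5 / 2.3
PR = 12.826

12.826


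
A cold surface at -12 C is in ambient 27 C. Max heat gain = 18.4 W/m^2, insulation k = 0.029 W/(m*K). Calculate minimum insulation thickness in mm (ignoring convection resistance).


dT = 27 - (-12) = 39 K
thickness = k * dT / q_max * 1000
thickness = 0.029 * 39 / 18.4 * 1000
thickness = 61.5 mm

61.5


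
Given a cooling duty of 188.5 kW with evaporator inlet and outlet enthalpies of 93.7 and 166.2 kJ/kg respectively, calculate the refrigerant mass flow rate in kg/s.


dh = 166.2 - 93.7 = 72.5 kJ/kg
m_dot = Q / dh = 188.5 / 72.5 = 2.6 kg/s

2.6


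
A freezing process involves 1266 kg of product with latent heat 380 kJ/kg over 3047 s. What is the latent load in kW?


Q_lat = m * h_fg / t
Q_lat = 1266 * 380 / 3047
Q_lat = 157.89 kW

157.89


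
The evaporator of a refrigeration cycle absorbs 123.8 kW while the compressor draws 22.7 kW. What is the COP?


COP = Q_evap / W
COP = 123.8 / 22.7
COP = 5.454

5.454


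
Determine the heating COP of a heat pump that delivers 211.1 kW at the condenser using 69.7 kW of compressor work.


COP_hp = Q_cond / W
COP_hp = 211.1 / 69.7
COP_hp = 3.029

3.029


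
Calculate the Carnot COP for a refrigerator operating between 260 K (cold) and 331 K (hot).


dT = 331 - 260 = 71 K
COP_carnot = T_cold / dT = 260 / 71
COP_carnot = 3.662

3.662


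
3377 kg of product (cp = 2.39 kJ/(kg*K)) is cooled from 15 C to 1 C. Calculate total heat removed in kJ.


dT = 15 - (1) = 14 K
Q = m * cp * dT = 3377 * 2.39 * 14
Q = 112994 kJ

112994


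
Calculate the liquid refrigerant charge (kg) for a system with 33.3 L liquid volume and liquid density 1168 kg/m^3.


Charge = V * rho / 1000
Charge = 33.3 * 1168 / 1000
Charge = 38.89 kg

38.89


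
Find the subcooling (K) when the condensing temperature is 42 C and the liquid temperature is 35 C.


Subcooling = T_cond - T_liquid
Subcooling = 42 - 35
Subcooling = 7 K

7


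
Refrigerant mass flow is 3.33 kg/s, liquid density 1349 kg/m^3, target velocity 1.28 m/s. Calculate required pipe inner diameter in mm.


A = m_dot / (rho * v) = 3.33 / (1349 * 1.28) = 0.001928511861 m^2
d = sqrt(4*A/pi) * 1000
d = 49.6 mm

49.6
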